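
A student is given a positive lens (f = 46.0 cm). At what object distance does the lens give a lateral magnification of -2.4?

65.2 cm

m = −d_i/d_o ⇒ d_i = −m·d_o.
1/f = 1/d_o + 1/d_i = 1/d_o − 1/(m·d_o) = (1 − 1/m)/d_o, so d_o = f(1 − 1/m) = (46.00)(1 − 1/(-2.4)) = 65.2 cm.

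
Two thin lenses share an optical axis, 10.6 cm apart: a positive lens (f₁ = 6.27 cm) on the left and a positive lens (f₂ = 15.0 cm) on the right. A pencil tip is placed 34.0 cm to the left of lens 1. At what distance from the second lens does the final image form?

3.61 cm

Lens 1: 1/d_i1 = 1/f₁ − 1/d_o1 = 1/(6.27) − 1/(34.0) = 0.1301, so d_i1 = 7.688 cm.
The intermediate image is 7.688 cm to the right of lens 1, which is 10.6 − (7.688) = 2.912 cm to the left of lens 2, so d_o2 = +2.912 cm.
Lens 2: 1/d_i2 = 1/f₂ − 1/d_o2 = 1/(15.0) − 1/(2.912) = -0.2767, so d_i2 = -3.61 cm.
The final image is virtual, 3.61 cm to the left of lens 2 (overall magnification ≈ -0.28).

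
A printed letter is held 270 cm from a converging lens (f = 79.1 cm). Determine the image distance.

Thin-lens equation: 1/v = 1/f − 1/u = 1/(79.10) − 1/(270) = 0.01264 − 0.003704 = 0.008939, so v = 112 cm.
The image is real, inverted and reduced, on the far side of the lens.

112 cm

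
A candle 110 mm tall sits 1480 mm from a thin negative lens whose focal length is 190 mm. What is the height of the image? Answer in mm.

12.5 mm

For a negative lens, f = -190 mm.
1/d_i = 1/f − 1/d_o = 1/(-190.0) − 1/(1480) = -0.005939, so d_i = -168.4 mm.
m = −d_i/d_o = +0.1138.
|h_i| = |m|·h_o = 0.1138 × 110 = 12.5 mm. The image is virtual, upright and reduced, on the same side as the object.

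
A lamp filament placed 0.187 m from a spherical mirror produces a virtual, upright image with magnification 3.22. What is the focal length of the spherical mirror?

m = −d_i/d_o ⇒ d_i = −m·d_o = −(+3.22)·(0.187) = -0.6021 m.
1/f = 1/d_o + 1/d_i = 1/(0.187) + 1/(-0.6021) = 3.687, so f = 0.271 m.
Since f is positive, the spherical mirror is concave.

f = 0.271 m (concave)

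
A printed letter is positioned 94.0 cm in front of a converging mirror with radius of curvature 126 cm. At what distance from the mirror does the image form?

f = R/2 = 126/2 = 63.00 cm.
Mirror equation: 1/q = 1/f − 1/p = 1/(63.00) − 1/(94.0) = 0.01587 − 0.01064 = 0.005235, so q = 191 cm.
The image is real, inverted and enlarged, in front of the mirror.

191 cm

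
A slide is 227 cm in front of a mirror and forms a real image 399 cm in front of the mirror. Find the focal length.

Real image ⇒ d_i = +399 cm.
1/f = 1/d_o + 1/d_i = 1/(227) + 1/(399) = 0.006912, so f = 145 cm.
Since f is positive, the mirror is concave.

f = 145 cm (concave)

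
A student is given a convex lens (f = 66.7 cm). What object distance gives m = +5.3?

54.1 cm

m = −d_i/d_o ⇒ d_i = −m·d_o.
1/f = 1/d_o + 1/d_i = 1/d_o − 1/(m·d_o) = (1 − 1/m)/d_o, so d_o = f(1 − 1/m) = (66.70)(1 − 1/(+5.3)) = 54.1 cm.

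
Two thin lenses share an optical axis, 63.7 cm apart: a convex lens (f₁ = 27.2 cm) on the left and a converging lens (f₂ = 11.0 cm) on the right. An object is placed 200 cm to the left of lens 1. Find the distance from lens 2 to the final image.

16.7 cm

Lens 1: 1/d_i1 = 1/f₁ − 1/d_o1 = 1/(27.2) − 1/(200) = 0.03176, so d_i1 = 31.48 cm.
The intermediate image is 31.48 cm to the right of lens 1, which is 63.7 − (31.48) = 32.22 cm to the left of lens 2, so d_o2 = +32.22 cm.
Lens 2: 1/d_i2 = 1/f₂ − 1/d_o2 = 1/(11.0) − 1/(32.22) = 0.05987, so d_i2 = 16.7 cm.
The final image is real, 16.7 cm to the right of lens 2 (overall magnification ≈ 0.082).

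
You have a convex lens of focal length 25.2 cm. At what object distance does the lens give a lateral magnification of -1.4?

m = −d_i/d_o ⇒ d_i = −m·d_o.
1/f = 1/d_o + 1/d_i = 1/d_o − 1/(m·d_o) = (1 − 1/m)/d_o, so d_o = f(1 − 1/m) = (25.20)(1 − 1/(-1.4)) = 43.2 cm.

43.2 cm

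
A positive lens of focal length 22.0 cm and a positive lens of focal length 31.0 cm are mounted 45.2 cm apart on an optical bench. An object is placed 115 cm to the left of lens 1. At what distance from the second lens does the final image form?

42.9 cm

Lens 1: 1/d_i1 = 1/f₁ − 1/d_o1 = 1/(22.0) − 1/(115) = 0.03676, so d_i1 = 27.20 cm.
The intermediate image is 27.20 cm to the right of lens 1, which is 45.2 − (27.20) = 18.00 cm to the left of lens 2, so d_o2 = +18.00 cm.
Lens 2: 1/d_i2 = 1/f₂ − 1/d_o2 = 1/(31.0) − 1/(18.00) = -0.02330, so d_i2 = -42.9 cm.
The final image is virtual, 42.9 cm to the left of lens 2 (overall magnification ≈ -0.56).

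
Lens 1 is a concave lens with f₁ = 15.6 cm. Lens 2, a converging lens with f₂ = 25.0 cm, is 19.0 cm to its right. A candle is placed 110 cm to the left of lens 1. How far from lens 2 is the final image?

Lens 1 is diverging, so f₁ = −15.6 cm.
Lens 1: 1/d_i1 = 1/f₁ − 1/d_o1 = 1/(-15.6) − 1/(110) = -0.07319, so d_i1 = -13.66 cm.
The intermediate image is 13.66 cm to the left of lens 1 (virtual), which is 19.0 − (-13.66) = 32.66 cm to the left of lens 2, so d_o2 = +32.66 cm.
Lens 2: 1/d_i2 = 1/f₂ − 1/d_o2 = 1/(25.0) − 1/(32.66) = 0.009382, so d_i2 = 107 cm.
The final image is real, 107 cm to the right of lens 2 (overall magnification ≈ -0.41).

107 cm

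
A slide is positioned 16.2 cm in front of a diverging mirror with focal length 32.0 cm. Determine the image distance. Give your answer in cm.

10.8 cm

For a diverging mirror, f = -32.0 cm.
Mirror equation: 1/s_i = 1/f − 1/s_o = 1/(-32.00) − 1/(16.2) = -0.03125 − 0.06173 = -0.09298, so s_i = -10.8 cm.
The image is virtual, upright and reduced, behind the mirror.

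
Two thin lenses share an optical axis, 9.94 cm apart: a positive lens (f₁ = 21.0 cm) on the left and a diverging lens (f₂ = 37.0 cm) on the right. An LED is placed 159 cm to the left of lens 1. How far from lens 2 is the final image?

Lens 1: 1/d_i1 = 1/f₁ − 1/d_o1 = 1/(21.0) − 1/(159) = 0.04133, so d_i1 = 24.20 cm.
The intermediate image is 24.20 cm to the right of lens 1, which lies 14.26 cm to the right of lens 2 — a virtual object — so d_o2 = −14.26 cm.
Lens 2 is diverging, so f₂ = −37.0 cm.
Lens 2: 1/d_i2 = 1/f₂ − 1/d_o2 = 1/(-37.0) − 1/(-14.26) = 0.04310, so d_i2 = 23.2 cm.
The final image is real, 23.2 cm to the right of lens 2 (overall magnification ≈ -0.25).

23.2 cm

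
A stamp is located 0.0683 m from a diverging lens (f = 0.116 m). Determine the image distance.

0.0430 m

For a diverging lens, f = -0.116 m.
Lens equation: 1/q = 1/f − 1/p = 1/(-0.1160) − 1/(0.0683) = -8.621 − 14.64 = -23.26, so q = -0.0430 m.
The image is virtual, upright and reduced, on the same side as the object.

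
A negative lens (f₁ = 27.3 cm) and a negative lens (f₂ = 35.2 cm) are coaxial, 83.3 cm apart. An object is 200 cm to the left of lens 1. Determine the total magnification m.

m = +0.0297

f₁ = −27.3 cm (diverging).
Lens 1: 1/d_i1 = 1/(-27.3) − 1/(200) = -0.04163, so d_i1 = -24.02 cm; m₁ = −d_i1/d_o1 = +0.1201.
d_o2 = 83.3 − (-24.02) = 107.3 cm.
f₂ = −35.2 cm (diverging).
Lens 2: 1/d_i2 = 1/(-35.2) − 1/(107.3) = -0.03773, so d_i2 = -26.50 cm; m₂ = −d_i2/d_o2 = +0.2470.
m = m₁·m₂ = (+0.1201)(+0.2470) = +0.0297.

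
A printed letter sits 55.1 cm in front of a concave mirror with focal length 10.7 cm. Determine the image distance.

13.3 cm

Mirror equation: 1/v = 1/f − 1/u = 1/(10.70) − 1/(55.1) = 0.09346 − 0.01815 = 0.07531, so v = 13.3 cm.
The image is real, inverted and reduced, in front of the mirror.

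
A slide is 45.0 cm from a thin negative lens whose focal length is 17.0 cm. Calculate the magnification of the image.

For a negative lens, f = -17.0 cm.
1/d_i = 1/f − 1/d_o = 1/(-17.00) − 1/(45.0) = -0.08105, so d_i = -12.34 cm.
m = −d_i/d_o = −(-12.34)/(45.0) = +0.274.
The image is virtual, upright and reduced, on the same side as the object.

m = +0.274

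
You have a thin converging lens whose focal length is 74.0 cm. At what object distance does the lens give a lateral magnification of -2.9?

99.5 cm

m = −d_i/d_o ⇒ d_i = −m·d_o.
1/f = 1/d_o + 1/d_i = 1/d_o − 1/(m·d_o) = (1 − 1/m)/d_o, so d_o = f(1 − 1/m) = (74.00)(1 − 1/(-2.9)) = 99.5 cm.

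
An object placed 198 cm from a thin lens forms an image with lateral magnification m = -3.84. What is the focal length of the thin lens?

f = 157 cm (converging)

m = −d_i/d_o ⇒ d_i = −m·d_o = −(-3.84)·(198) = 760.3 cm.
1/f = 1/d_o + 1/d_i = 1/(198) + 1/(760.3) = 0.006366, so f = 157 cm.
Since f is positive, the thin lens is converging.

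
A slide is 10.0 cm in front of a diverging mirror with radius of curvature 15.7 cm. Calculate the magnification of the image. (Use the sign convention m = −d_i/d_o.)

m = +0.440

f = R/2 = 15.7/2 = 7.850 cm; for a diverging mirror, f = -7.850 cm.
1/d_i = 1/f − 1/d_o = 1/(-7.850) − 1/(10.0) = -0.2274, so d_i = -4.398 cm.
m = −d_i/d_o = −(-4.398)/(10.0) = +0.440.
The image is virtual, upright and reduced, behind the mirror.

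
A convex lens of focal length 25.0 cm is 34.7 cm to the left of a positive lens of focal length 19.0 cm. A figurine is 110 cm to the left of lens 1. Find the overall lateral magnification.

m = -0.336

Lens 1: 1/d_i1 = 1/(25.0) − 1/(110) = 0.03091, so d_i1 = 32.35 cm; m₁ = −d_i1/d_o1 = -0.2941.
d_o2 = 34.7 − (32.35) = 2.350 cm.
Lens 2: 1/d_i2 = 1/(19.0) − 1/(2.350) = -0.3729, so d_i2 = -2.682 cm; m₂ = −d_i2/d_o2 = +1.141.
m = m₁·m₂ = (-0.2941)(+1.141) = -0.336.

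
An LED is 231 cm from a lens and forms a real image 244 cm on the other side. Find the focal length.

f = 119 cm (converging)

Real image ⇒ d_i = +244 cm.
1/f = 1/d_o + 1/d_i = 1/(231) + 1/(244) = 0.008427, so f = 119 cm.
Since f is positive, the lens is converging.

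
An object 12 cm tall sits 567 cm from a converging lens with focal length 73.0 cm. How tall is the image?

1/d_i = 1/f − 1/d_o = 1/(73.00) − 1/(567) = 0.01193, so d_i = 83.79 cm.
m = −d_i/d_o = -0.1478.
|h_i| = |m|·h_o = 0.1478 × 12 = 1.77 cm. The image is real, inverted and reduced, on the far side of the lens.

1.77 cm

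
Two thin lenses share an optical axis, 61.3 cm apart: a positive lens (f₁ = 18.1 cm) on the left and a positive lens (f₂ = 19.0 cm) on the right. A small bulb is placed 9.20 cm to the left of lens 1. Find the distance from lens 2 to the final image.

Lens 1: 1/d_i1 = 1/f₁ − 1/d_o1 = 1/(18.1) − 1/(9.20) = -0.05345, so d_i1 = -18.71 cm.
The intermediate image is 18.71 cm to the left of lens 1 (virtual), which is 61.3 − (-18.71) = 80.01 cm to the left of lens 2, so d_o2 = +80.01 cm.
Lens 2: 1/d_i2 = 1/f₂ − 1/d_o2 = 1/(19.0) − 1/(80.01) = 0.04013, so d_i2 = 24.9 cm.
The final image is real, 24.9 cm to the right of lens 2 (overall magnification ≈ -0.63).

24.9 cm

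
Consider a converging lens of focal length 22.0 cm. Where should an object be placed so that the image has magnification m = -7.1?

25.1 cm

m = −d_i/d_o ⇒ d_i = −m·d_o.
1/f = 1/d_o + 1/d_i = 1/d_o − 1/(m·d_o) = (1 − 1/m)/d_o, so d_o = f(1 − 1/m) = (22.00)(1 − 1/(-7.1)) = 25.1 cm.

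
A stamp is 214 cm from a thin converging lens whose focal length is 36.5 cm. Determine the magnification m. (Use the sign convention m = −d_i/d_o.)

m = -0.206

1/d_i = 1/f − 1/d_o = 1/(36.50) − 1/(214) = 0.02272, so d_i = 44.01 cm.
m = −d_i/d_o = −(44.01)/(214) = -0.206.
The image is real, inverted and reduced, on the far side of the lens.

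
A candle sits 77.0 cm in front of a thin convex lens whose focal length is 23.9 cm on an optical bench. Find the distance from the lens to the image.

Thin-lens equation: 1/d_i = 1/f − 1/d_o = 1/(23.90) − 1/(77.0) = 0.04184 − 0.01299 = 0.02885, so d_i = 34.7 cm.
The image is real, inverted and reduced, on the far side of the lens.

34.7 cm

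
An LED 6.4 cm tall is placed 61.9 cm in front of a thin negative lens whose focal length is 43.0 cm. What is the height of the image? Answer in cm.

For a negative lens, f = -43.0 cm.
1/d_i = 1/f − 1/d_o = 1/(-43.00) − 1/(61.9) = -0.03941, so d_i = -25.37 cm.
m = −d_i/d_o = +0.4099.
|h_i| = |m|·h_o = 0.4099 × 6.4 = 2.62 cm. The image is virtual, upright and reduced, on the same side as the object.

2.62 cm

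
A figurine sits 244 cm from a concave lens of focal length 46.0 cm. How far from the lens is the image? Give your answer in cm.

38.7 cm

For a concave lens, f = -46.0 cm.
Thin-lens equation: 1/s_i = 1/f − 1/s_o = 1/(-46.00) − 1/(244) = -0.02174 − 0.004098 = -0.02584, so s_i = -38.7 cm.
The image is virtual, upright and reduced, on the same side as the object.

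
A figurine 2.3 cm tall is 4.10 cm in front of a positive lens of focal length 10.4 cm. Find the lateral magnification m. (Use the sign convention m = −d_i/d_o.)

1/d_i = 1/f − 1/d_o = 1/(10.40) − 1/(4.10) = -0.1477, so d_i = -6.768 cm.
m = −d_i/d_o = −(-6.768)/(4.10) = +1.65.
The image is virtual, upright and enlarged, on the same side as the object.

m = +1.65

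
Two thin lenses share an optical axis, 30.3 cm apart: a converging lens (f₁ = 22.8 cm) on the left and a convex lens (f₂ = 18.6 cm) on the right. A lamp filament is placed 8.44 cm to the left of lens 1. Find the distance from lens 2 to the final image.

Lens 1: 1/d_i1 = 1/f₁ − 1/d_o1 = 1/(22.8) − 1/(8.44) = -0.07462, so d_i1 = -13.40 cm.
The intermediate image is 13.40 cm to the left of lens 1 (virtual), which is 30.3 − (-13.40) = 43.70 cm to the left of lens 2, so d_o2 = +43.70 cm.
Lens 2: 1/d_i2 = 1/f₂ − 1/d_o2 = 1/(18.6) − 1/(43.70) = 0.03088, so d_i2 = 32.4 cm.
The final image is real, 32.4 cm to the right of lens 2 (overall magnification ≈ -1.2).

32.4 cm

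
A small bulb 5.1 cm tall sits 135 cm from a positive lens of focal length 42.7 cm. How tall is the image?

1/d_i = 1/f − 1/d_o = 1/(42.70) − 1/(135) = 0.01601, so d_i = 62.45 cm.
m = −d_i/d_o = -0.4626.
|h_i| = |m|·h_o = 0.4626 × 5.1 = 2.36 cm. The image is real, inverted and reduced, on the far side of the lens.

2.36 cm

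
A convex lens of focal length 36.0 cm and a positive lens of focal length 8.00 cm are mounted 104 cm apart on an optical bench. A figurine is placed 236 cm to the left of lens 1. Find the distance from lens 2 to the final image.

9.20 cm

Lens 1: 1/d_i1 = 1/f₁ − 1/d_o1 = 1/(36.0) − 1/(236) = 0.02354, so d_i1 = 42.48 cm.
The intermediate image is 42.48 cm to the right of lens 1, which is 104 − (42.48) = 61.52 cm to the left of lens 2, so d_o2 = +61.52 cm.
Lens 2: 1/d_i2 = 1/f₂ − 1/d_o2 = 1/(8.00) − 1/(61.52) = 0.1087, so d_i2 = 9.20 cm.
The final image is real, 9.20 cm to the right of lens 2 (overall magnification ≈ 0.027).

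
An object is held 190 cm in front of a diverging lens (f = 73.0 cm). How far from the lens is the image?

52.7 cm

For a diverging lens, f = -73.0 cm.
Lens equation: 1/q = 1/f − 1/p = 1/(-73.00) − 1/(190) = -0.01370 − 0.005263 = -0.01896, so q = -52.7 cm.
The image is virtual, upright and reduced, on the same side as the object.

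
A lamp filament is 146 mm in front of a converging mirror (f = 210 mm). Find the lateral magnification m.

m = +3.28

1/d_i = 1/f − 1/d_o = 1/(210.0) − 1/(146) = -0.002087, so d_i = -479.1 mm.
m = −d_i/d_o = −(-479.1)/(146) = +3.28.
The image is virtual, upright and enlarged, behind the mirror.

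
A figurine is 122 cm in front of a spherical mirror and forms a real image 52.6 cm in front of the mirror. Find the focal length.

Real image ⇒ d_i = +52.6 cm.
1/f = 1/d_o + 1/d_i = 1/(122) + 1/(52.6) = 0.02721, so f = 36.8 cm.
Since f is positive, the spherical mirror is concave.

f = 36.8 cm (concave)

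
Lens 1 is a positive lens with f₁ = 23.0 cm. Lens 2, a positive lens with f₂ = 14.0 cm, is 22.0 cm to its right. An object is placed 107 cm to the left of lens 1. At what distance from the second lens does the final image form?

Lens 1: 1/d_i1 = 1/f₁ − 1/d_o1 = 1/(23.0) − 1/(107) = 0.03413, so d_i1 = 29.30 cm.
The intermediate image is 29.30 cm to the right of lens 1, which lies 7.300 cm to the right of lens 2 — a virtual object — so d_o2 = −7.300 cm.
Lens 2: 1/d_i2 = 1/f₂ − 1/d_o2 = 1/(14.0) − 1/(-7.300) = 0.2084, so d_i2 = 4.80 cm.
The final image is real, 4.80 cm to the right of lens 2 (overall magnification ≈ -0.18).

4.80 cm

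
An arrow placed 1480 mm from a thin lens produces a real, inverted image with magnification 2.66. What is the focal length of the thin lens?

m = −d_i/d_o ⇒ d_i = −m·d_o = −(-2.66)·(1480) = 3937 mm.
1/f = 1/d_o + 1/d_i = 1/(1480) + 1/(3937) = 0.0009297, so f = 1080 mm.
Since f is positive, the thin lens is converging.

f = 1080 mm (converging)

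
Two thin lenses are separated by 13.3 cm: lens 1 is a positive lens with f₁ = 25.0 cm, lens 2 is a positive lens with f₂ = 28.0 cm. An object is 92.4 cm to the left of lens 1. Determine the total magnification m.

m = -0.212

Lens 1: 1/d_i1 = 1/(25.0) − 1/(92.4) = 0.02918, so d_i1 = 34.27 cm; m₁ = −d_i1/d_o1 = -0.3709.
d_o2 = 13.3 − (34.27) = -20.97 cm (virtual object).
Lens 2: 1/d_i2 = 1/(28.0) − 1/(-20.97) = 0.08340, so d_i2 = 11.99 cm; m₂ = −d_i2/d_o2 = +0.5718.
m = m₁·m₂ = (-0.3709)(+0.5718) = -0.212.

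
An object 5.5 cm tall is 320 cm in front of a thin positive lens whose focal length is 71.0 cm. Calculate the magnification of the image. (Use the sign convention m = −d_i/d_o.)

m = -0.285

1/d_i = 1/f − 1/d_o = 1/(71.00) − 1/(320) = 0.01096, so d_i = 91.24 cm.
m = −d_i/d_o = −(91.24)/(320) = -0.285.
The image is real, inverted and reduced, on the far side of the lens.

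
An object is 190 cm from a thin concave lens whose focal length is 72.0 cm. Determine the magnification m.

For a concave lens, f = -72.0 cm.
1/d_i = 1/f − 1/d_o = 1/(-72.00) − 1/(190) = -0.01915, so d_i = -52.21 cm.
m = −d_i/d_o = −(-52.21)/(190) = +0.275.
The image is virtual, upright and reduced, on the same side as the object.

m = +0.275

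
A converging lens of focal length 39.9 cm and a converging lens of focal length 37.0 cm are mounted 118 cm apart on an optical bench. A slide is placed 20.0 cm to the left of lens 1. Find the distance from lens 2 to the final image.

48.3 cm

Lens 1: 1/d_i1 = 1/f₁ − 1/d_o1 = 1/(39.9) − 1/(20.0) = -0.02494, so d_i1 = -40.10 cm.
The intermediate image is 40.10 cm to the left of lens 1 (virtual), which is 118 − (-40.10) = 158.1 cm to the left of lens 2, so d_o2 = +158.1 cm.
Lens 2: 1/d_i2 = 1/f₂ − 1/d_o2 = 1/(37.0) − 1/(158.1) = 0.02070, so d_i2 = 48.3 cm.
The final image is real, 48.3 cm to the right of lens 2 (overall magnification ≈ -0.61).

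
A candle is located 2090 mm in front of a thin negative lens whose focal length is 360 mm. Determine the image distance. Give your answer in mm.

For a negative lens, f = -360 mm.
Lens equation: 1/v = 1/f − 1/u = 1/(-360.0) − 1/(2090) = -0.002778 − 0.0004785 = -0.003256, so v = -307 mm.
The image is virtual, upright and reduced, on the same side as the object.

307 mm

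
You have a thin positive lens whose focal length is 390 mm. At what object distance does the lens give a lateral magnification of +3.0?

260 mm

m = −d_i/d_o ⇒ d_i = −m·d_o.
1/f = 1/d_o + 1/d_i = 1/d_o − 1/(m·d_o) = (1 − 1/m)/d_o, so d_o = f(1 − 1/m) = (390.0)(1 − 1/(+3.0)) = 260 mm.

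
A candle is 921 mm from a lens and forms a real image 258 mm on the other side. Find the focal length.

f = 202 mm (converging)

Real image ⇒ d_i = +258 mm.
1/f = 1/d_o + 1/d_i = 1/(921) + 1/(258) = 0.004962, so f = 202 mm.
Since f is positive, the lens is converging.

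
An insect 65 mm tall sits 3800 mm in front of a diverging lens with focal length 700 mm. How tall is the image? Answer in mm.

10.1 mm

For a diverging lens, f = -700 mm.
1/d_i = 1/f − 1/d_o = 1/(-700.0) − 1/(3800) = -0.001692, so d_i = -591.1 mm.
m = −d_i/d_o = +0.1556.
|h_i| = |m|·h_o = 0.1556 × 65 = 10.1 mm. The image is virtual, upright and reduced, on the same side as the object.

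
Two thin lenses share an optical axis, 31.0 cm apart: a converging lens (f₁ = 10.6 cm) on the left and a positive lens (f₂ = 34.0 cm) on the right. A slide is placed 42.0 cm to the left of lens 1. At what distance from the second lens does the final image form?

33.3 cm

Lens 1: 1/d_i1 = 1/f₁ − 1/d_o1 = 1/(10.6) − 1/(42.0) = 0.07053, so d_i1 = 14.18 cm.
The intermediate image is 14.18 cm to the right of lens 1, which is 31.0 − (14.18) = 16.82 cm to the left of lens 2, so d_o2 = +16.82 cm.
Lens 2: 1/d_i2 = 1/f₂ − 1/d_o2 = 1/(34.0) − 1/(16.82) = -0.03004, so d_i2 = -33.3 cm.
The final image is virtual, 33.3 cm to the left of lens 2 (overall magnification ≈ -0.67).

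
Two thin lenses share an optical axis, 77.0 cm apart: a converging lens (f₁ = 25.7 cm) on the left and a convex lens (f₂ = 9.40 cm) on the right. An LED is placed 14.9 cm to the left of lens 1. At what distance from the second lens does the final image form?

Lens 1: 1/d_i1 = 1/f₁ − 1/d_o1 = 1/(25.7) − 1/(14.9) = -0.02820, so d_i1 = -35.46 cm.
The intermediate image is 35.46 cm to the left of lens 1 (virtual), which is 77.0 − (-35.46) = 112.5 cm to the left of lens 2, so d_o2 = +112.5 cm.
Lens 2: 1/d_i2 = 1/f₂ − 1/d_o2 = 1/(9.40) − 1/(112.5) = 0.09749, so d_i2 = 10.3 cm.
The final image is real, 10.3 cm to the right of lens 2 (overall magnification ≈ -0.22).

10.3 cm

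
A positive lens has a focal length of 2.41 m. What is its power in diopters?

P = +0.415 D

P = 1/f = 1/(2.41 m) = +0.415 D.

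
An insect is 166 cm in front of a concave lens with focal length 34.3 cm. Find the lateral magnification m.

m = +0.171

For a concave lens, f = -34.3 cm.
1/d_i = 1/f − 1/d_o = 1/(-34.30) − 1/(166) = -0.03518, so d_i = -28.43 cm.
m = −d_i/d_o = −(-28.43)/(166) = +0.171.
The image is virtual, upright and reduced, on the same side as the object.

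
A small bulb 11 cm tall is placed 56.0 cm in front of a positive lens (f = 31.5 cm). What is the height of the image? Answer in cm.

1/d_i = 1/f − 1/d_o = 1/(31.50) − 1/(56.0) = 0.01389, so d_i = 72.00 cm.
m = −d_i/d_o = -1.286.
|h_i| = |m|·h_o = 1.286 × 11 = 14.1 cm. The image is real, inverted and enlarged, on the far side of the lens.

14.1 cm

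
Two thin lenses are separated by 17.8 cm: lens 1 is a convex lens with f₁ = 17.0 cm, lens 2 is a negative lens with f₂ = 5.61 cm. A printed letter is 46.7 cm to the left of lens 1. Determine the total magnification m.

Lens 1: 1/d_i1 = 1/(17.0) − 1/(46.7) = 0.03741, so d_i1 = 26.73 cm; m₁ = −d_i1/d_o1 = -0.5724.
d_o2 = 17.8 − (26.73) = -8.930 cm (virtual object).
f₂ = −5.61 cm (diverging).
Lens 2: 1/d_i2 = 1/(-5.61) − 1/(-8.930) = -0.06627, so d_i2 = -15.09 cm; m₂ = −d_i2/d_o2 = -1.690.
m = m₁·m₂ = (-0.5724)(-1.690) = +0.967.

m = +0.967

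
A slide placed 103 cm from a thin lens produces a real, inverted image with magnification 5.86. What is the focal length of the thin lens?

f = 88.0 cm (converging)

m = −d_i/d_o ⇒ d_i = −m·d_o = −(-5.86)·(103) = 603.6 cm.
1/f = 1/d_o + 1/d_i = 1/(103) + 1/(603.6) = 0.01137, so f = 88.0 cm.
Since f is positive, the thin lens is converging.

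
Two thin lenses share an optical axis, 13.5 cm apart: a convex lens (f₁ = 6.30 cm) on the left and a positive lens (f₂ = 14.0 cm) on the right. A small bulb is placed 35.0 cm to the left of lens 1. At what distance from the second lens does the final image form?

Lens 1: 1/d_i1 = 1/f₁ − 1/d_o1 = 1/(6.30) − 1/(35.0) = 0.1302, so d_i1 = 7.683 cm.
The intermediate image is 7.683 cm to the right of lens 1, which is 13.5 − (7.683) = 5.817 cm to the left of lens 2, so d_o2 = +5.817 cm.
Lens 2: 1/d_i2 = 1/f₂ − 1/d_o2 = 1/(14.0) − 1/(5.817) = -0.1005, so d_i2 = -9.95 cm.
The final image is virtual, 9.95 cm to the left of lens 2 (overall magnification ≈ -0.38).

9.95 cm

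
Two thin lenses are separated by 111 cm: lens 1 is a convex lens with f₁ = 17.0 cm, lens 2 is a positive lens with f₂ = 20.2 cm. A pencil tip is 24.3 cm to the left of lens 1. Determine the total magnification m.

Lens 1: 1/d_i1 = 1/(17.0) − 1/(24.3) = 0.01767, so d_i1 = 56.59 cm; m₁ = −d_i1/d_o1 = -2.329.
d_o2 = 111 − (56.59) = 54.41 cm.
Lens 2: 1/d_i2 = 1/(20.2) − 1/(54.41) = 0.03113, so d_i2 = 32.13 cm; m₂ = −d_i2/d_o2 = -0.5905.
m = m₁·m₂ = (-2.329)(-0.5905) = +1.38.

m = +1.38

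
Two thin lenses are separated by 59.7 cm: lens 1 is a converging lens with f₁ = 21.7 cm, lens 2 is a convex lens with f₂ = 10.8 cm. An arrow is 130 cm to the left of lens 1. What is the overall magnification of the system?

Lens 1: 1/d_i1 = 1/(21.7) − 1/(130) = 0.03839, so d_i1 = 26.05 cm; m₁ = −d_i1/d_o1 = -0.2004.
d_o2 = 59.7 − (26.05) = 33.65 cm.
Lens 2: 1/d_i2 = 1/(10.8) − 1/(33.65) = 0.06287, so d_i2 = 15.90 cm; m₂ = −d_i2/d_o2 = -0.4726.
m = m₁·m₂ = (-0.2004)(-0.4726) = +0.0947.

m = +0.0947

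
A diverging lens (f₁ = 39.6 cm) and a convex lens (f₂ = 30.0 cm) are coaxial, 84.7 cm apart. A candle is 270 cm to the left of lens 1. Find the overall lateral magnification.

f₁ = −39.6 cm (diverging).
Lens 1: 1/d_i1 = 1/(-39.6) − 1/(270) = -0.02896, so d_i1 = -34.53 cm; m₁ = −d_i1/d_o1 = +0.1279.
d_o2 = 84.7 − (-34.53) = 119.2 cm.
Lens 2: 1/d_i2 = 1/(30.0) − 1/(119.2) = 0.02494, so d_i2 = 40.09 cm; m₂ = −d_i2/d_o2 = -0.3363.
m = m₁·m₂ = (+0.1279)(-0.3363) = -0.0430.

m = -0.0430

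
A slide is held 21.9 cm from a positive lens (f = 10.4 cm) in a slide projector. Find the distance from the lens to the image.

Lens equation: 1/q = 1/f − 1/p = 1/(10.40) − 1/(21.9) = 0.09615 − 0.04566 = 0.05049, so q = 19.8 cm.
The image is real, inverted and reduced, on the far side of the lens.

19.8 cm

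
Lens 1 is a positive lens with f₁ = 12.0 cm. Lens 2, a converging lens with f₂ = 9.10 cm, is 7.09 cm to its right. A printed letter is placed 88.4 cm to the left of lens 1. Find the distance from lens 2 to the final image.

Lens 1: 1/d_i1 = 1/f₁ − 1/d_o1 = 1/(12.0) − 1/(88.4) = 0.07202, so d_i1 = 13.88 cm.
The intermediate image is 13.88 cm to the right of lens 1, which lies 6.790 cm to the right of lens 2 — a virtual object — so d_o2 = −6.790 cm.
Lens 2: 1/d_i2 = 1/f₂ − 1/d_o2 = 1/(9.10) − 1/(-6.790) = 0.2572, so d_i2 = 3.89 cm.
The final image is real, 3.89 cm to the right of lens 2 (overall magnification ≈ -0.090).

3.89 cm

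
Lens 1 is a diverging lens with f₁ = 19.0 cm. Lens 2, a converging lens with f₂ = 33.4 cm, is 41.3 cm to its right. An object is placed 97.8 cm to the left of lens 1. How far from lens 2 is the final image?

80.3 cm

Lens 1 is diverging, so f₁ = −19.0 cm.
Lens 1: 1/d_i1 = 1/f₁ − 1/d_o1 = 1/(-19.0) − 1/(97.8) = -0.06286, so d_i1 = -15.91 cm.
The intermediate image is 15.91 cm to the left of lens 1 (virtual), which is 41.3 − (-15.91) = 57.21 cm to the left of lens 2, so d_o2 = +57.21 cm.
Lens 2: 1/d_i2 = 1/f₂ − 1/d_o2 = 1/(33.4) − 1/(57.21) = 0.01246, so d_i2 = 80.3 cm.
The final image is real, 80.3 cm to the right of lens 2 (overall magnification ≈ -0.23).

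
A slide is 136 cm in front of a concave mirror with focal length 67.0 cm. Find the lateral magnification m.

m = -0.971

1/d_i = 1/f − 1/d_o = 1/(67.00) − 1/(136) = 0.007572, so d_i = 132.1 cm.
m = −d_i/d_o = −(132.1)/(136) = -0.971.
The image is real, inverted and reduced, in front of the mirror.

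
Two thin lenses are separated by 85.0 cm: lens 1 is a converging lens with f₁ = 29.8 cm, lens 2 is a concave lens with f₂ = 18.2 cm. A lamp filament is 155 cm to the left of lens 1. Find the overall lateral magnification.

Lens 1: 1/d_i1 = 1/(29.8) − 1/(155) = 0.02711, so d_i1 = 36.89 cm; m₁ = −d_i1/d_o1 = -0.2380.
d_o2 = 85.0 − (36.89) = 48.11 cm.
f₂ = −18.2 cm (diverging).
Lens 2: 1/d_i2 = 1/(-18.2) − 1/(48.11) = -0.07573, so d_i2 = -13.20 cm; m₂ = −d_i2/d_o2 = +0.2745.
m = m₁·m₂ = (-0.2380)(+0.2745) = -0.0653.

m = -0.0653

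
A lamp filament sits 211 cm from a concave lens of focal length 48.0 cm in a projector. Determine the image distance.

For a concave lens, f = -48.0 cm.
Thin-lens equation: 1/v = 1/f − 1/u = 1/(-48.00) − 1/(211) = -0.02083 − 0.004739 = -0.02557, so v = -39.1 cm.
The image is virtual, upright and reduced, on the same side as the object.

39.1 cm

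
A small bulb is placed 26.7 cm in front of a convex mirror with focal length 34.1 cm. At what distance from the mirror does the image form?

15.0 cm

For a convex mirror, f = -34.1 cm.
Mirror equation: 1/d_i = 1/f − 1/d_o = 1/(-34.10) − 1/(26.7) = -0.02933 − 0.03745 = -0.06678, so d_i = -15.0 cm.
The image is virtual, upright and reduced, behind the mirror.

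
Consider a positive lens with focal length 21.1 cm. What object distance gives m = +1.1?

m = −d_i/d_o ⇒ d_i = −m·d_o.
1/f = 1/d_o + 1/d_i = 1/d_o − 1/(m·d_o) = (1 − 1/m)/d_o, so d_o = f(1 − 1/m) = (21.10)(1 − 1/(+1.1)) = 1.92 cm.

1.92 cm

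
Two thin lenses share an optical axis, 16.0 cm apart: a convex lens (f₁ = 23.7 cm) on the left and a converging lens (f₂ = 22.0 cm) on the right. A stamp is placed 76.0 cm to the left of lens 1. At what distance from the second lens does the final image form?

10.0 cm

Lens 1: 1/d_i1 = 1/f₁ − 1/d_o1 = 1/(23.7) − 1/(76.0) = 0.02904, so d_i1 = 34.44 cm.
The intermediate image is 34.44 cm to the right of lens 1, which lies 18.44 cm to the right of lens 2 — a virtual object — so d_o2 = −18.44 cm.
Lens 2: 1/d_i2 = 1/f₂ − 1/d_o2 = 1/(22.0) − 1/(-18.44) = 0.09968, so d_i2 = 10.0 cm.
The final image is real, 10.0 cm to the right of lens 2 (overall magnification ≈ -0.25).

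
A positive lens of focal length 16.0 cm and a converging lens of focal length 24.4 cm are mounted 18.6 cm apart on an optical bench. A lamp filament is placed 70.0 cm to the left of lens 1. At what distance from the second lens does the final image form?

Lens 1: 1/d_i1 = 1/f₁ − 1/d_o1 = 1/(16.0) − 1/(70.0) = 0.04821, so d_i1 = 20.74 cm.
The intermediate image is 20.74 cm to the right of lens 1, which lies 2.140 cm to the right of lens 2 — a virtual object — so d_o2 = −2.140 cm.
Lens 2: 1/d_i2 = 1/f₂ − 1/d_o2 = 1/(24.4) − 1/(-2.140) = 0.5083, so d_i2 = 1.97 cm.
The final image is real, 1.97 cm to the right of lens 2 (overall magnification ≈ -0.27).

1.97 cm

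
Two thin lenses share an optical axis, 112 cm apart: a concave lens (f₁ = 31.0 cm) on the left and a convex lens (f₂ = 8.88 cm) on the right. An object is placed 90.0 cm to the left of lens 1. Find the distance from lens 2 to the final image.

9.50 cm

Lens 1 is diverging, so f₁ = −31.0 cm.
Lens 1: 1/d_i1 = 1/f₁ − 1/d_o1 = 1/(-31.0) − 1/(90.0) = -0.04337, so d_i1 = -23.06 cm.
The intermediate image is 23.06 cm to the left of lens 1 (virtual), which is 112 − (-23.06) = 135.1 cm to the left of lens 2, so d_o2 = +135.1 cm.
Lens 2: 1/d_i2 = 1/f₂ − 1/d_o2 = 1/(8.88) − 1/(135.1) = 0.1052, so d_i2 = 9.50 cm.
The final image is real, 9.50 cm to the right of lens 2 (overall magnification ≈ -0.018).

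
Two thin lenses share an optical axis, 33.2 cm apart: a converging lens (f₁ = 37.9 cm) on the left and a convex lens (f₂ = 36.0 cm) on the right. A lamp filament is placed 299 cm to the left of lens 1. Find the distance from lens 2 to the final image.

7.95 cm

Lens 1: 1/d_i1 = 1/f₁ − 1/d_o1 = 1/(37.9) − 1/(299) = 0.02304, so d_i1 = 43.40 cm.
The intermediate image is 43.40 cm to the right of lens 1, which lies 10.20 cm to the right of lens 2 — a virtual object — so d_o2 = −10.20 cm.
Lens 2: 1/d_i2 = 1/f₂ − 1/d_o2 = 1/(36.0) − 1/(-10.20) = 0.1258, so d_i2 = 7.95 cm.
The final image is real, 7.95 cm to the right of lens 2 (overall magnification ≈ -0.11).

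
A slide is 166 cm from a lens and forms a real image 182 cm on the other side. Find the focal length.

f = 86.8 cm (converging)

Real image ⇒ d_i = +182 cm.
1/f = 1/d_o + 1/d_i = 1/(166) + 1/(182) = 0.01152, so f = 86.8 cm.
Since f is positive, the lens is converging.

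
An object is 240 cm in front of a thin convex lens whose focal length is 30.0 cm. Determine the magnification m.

1/d_i = 1/f − 1/d_o = 1/(30.00) − 1/(240) = 0.02917, so d_i = 34.29 cm.
m = −d_i/d_o = −(34.29)/(240) = -0.143.
The image is real, inverted and reduced, on the far side of the lens.

m = -0.143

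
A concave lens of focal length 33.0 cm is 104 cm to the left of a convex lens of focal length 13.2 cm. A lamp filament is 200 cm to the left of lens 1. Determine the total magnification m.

f₁ = −33.0 cm (diverging).
Lens 1: 1/d_i1 = 1/(-33.0) − 1/(200) = -0.03530, so d_i1 = -28.33 cm; m₁ = −d_i1/d_o1 = +0.1416.
d_o2 = 104 − (-28.33) = 132.3 cm.
Lens 2: 1/d_i2 = 1/(13.2) − 1/(132.3) = 0.06820, so d_i2 = 14.66 cm; m₂ = −d_i2/d_o2 = -0.1108.
m = m₁·m₂ = (+0.1416)(-0.1108) = -0.0157.

m = -0.0157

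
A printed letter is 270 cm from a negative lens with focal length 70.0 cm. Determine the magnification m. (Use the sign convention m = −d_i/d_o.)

m = +0.206

For a negative lens, f = -70.0 cm.
1/d_i = 1/f − 1/d_o = 1/(-70.00) − 1/(270) = -0.01799, so d_i = -55.59 cm.
m = −d_i/d_o = −(-55.59)/(270) = +0.206.
The image is virtual, upright and reduced, on the same side as the object.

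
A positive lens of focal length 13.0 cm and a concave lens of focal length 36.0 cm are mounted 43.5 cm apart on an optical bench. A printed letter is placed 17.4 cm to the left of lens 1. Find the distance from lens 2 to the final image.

Lens 1: 1/d_i1 = 1/f₁ − 1/d_o1 = 1/(13.0) − 1/(17.4) = 0.01945, so d_i1 = 51.41 cm.
The intermediate image is 51.41 cm to the right of lens 1, which lies 7.910 cm to the right of lens 2 — a virtual object — so d_o2 = −7.910 cm.
Lens 2 is diverging, so f₂ = −36.0 cm.
Lens 2: 1/d_i2 = 1/f₂ − 1/d_o2 = 1/(-36.0) − 1/(-7.910) = 0.09864, so d_i2 = 10.1 cm.
The final image is real, 10.1 cm to the right of lens 2 (overall magnification ≈ -3.8).

10.1 cm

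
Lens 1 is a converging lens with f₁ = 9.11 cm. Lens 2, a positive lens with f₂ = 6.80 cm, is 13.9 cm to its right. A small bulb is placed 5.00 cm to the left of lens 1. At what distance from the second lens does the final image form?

9.34 cm

Lens 1: 1/d_i1 = 1/f₁ − 1/d_o1 = 1/(9.11) − 1/(5.00) = -0.09023, so d_i1 = -11.08 cm.
The intermediate image is 11.08 cm to the left of lens 1 (virtual), which is 13.9 − (-11.08) = 24.98 cm to the left of lens 2, so d_o2 = +24.98 cm.
Lens 2: 1/d_i2 = 1/f₂ − 1/d_o2 = 1/(6.80) − 1/(24.98) = 0.1070, so d_i2 = 9.34 cm.
The final image is real, 9.34 cm to the right of lens 2 (overall magnification ≈ -0.83).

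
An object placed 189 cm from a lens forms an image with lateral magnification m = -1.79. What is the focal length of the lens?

f = 121 cm (converging)

m = −d_i/d_o ⇒ d_i = −m·d_o = −(-1.79)·(189) = 338.3 cm.
1/f = 1/d_o + 1/d_i = 1/(189) + 1/(338.3) = 0.008247, so f = 121 cm.
Since f is positive, the lens is converging.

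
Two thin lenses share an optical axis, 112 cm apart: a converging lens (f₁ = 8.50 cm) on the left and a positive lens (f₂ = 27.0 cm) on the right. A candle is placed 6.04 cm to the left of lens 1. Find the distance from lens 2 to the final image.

33.9 cm

Lens 1: 1/d_i1 = 1/f₁ − 1/d_o1 = 1/(8.50) − 1/(6.04) = -0.04792, so d_i1 = -20.87 cm.
The intermediate image is 20.87 cm to the left of lens 1 (virtual), which is 112 − (-20.87) = 132.9 cm to the left of lens 2, so d_o2 = +132.9 cm.
Lens 2: 1/d_i2 = 1/f₂ − 1/d_o2 = 1/(27.0) − 1/(132.9) = 0.02951, so d_i2 = 33.9 cm.
The final image is real, 33.9 cm to the right of lens 2 (overall magnification ≈ -0.88).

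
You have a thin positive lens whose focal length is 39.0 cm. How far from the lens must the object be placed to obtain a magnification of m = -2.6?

54.0 cm

m = −d_i/d_o ⇒ d_i = −m·d_o.
1/f = 1/d_o + 1/d_i = 1/d_o − 1/(m·d_o) = (1 − 1/m)/d_o, so d_o = f(1 − 1/m) = (39.00)(1 − 1/(-2.6)) = 54.0 cm.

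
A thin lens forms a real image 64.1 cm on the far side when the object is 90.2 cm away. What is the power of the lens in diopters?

P = +2.67 D

d_i = +64.1 cm.
1/f = 1/d_o + 1/d_i = 1/(90.2) + 1/(64.1) = 0.02669 cm⁻¹.
f = 37.47 cm = 0.3747 m, so P = 1/f = +2.67 D.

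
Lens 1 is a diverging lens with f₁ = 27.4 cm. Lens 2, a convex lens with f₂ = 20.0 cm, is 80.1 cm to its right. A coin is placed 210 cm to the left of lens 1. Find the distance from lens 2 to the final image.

Lens 1 is diverging, so f₁ = −27.4 cm.
Lens 1: 1/d_i1 = 1/f₁ − 1/d_o1 = 1/(-27.4) − 1/(210) = -0.04126, so d_i1 = -24.24 cm.
The intermediate image is 24.24 cm to the left of lens 1 (virtual), which is 80.1 − (-24.24) = 104.3 cm to the left of lens 2, so d_o2 = +104.3 cm.
Lens 2: 1/d_i2 = 1/f₂ − 1/d_o2 = 1/(20.0) − 1/(104.3) = 0.04041, so d_i2 = 24.7 cm.
The final image is real, 24.7 cm to the right of lens 2 (overall magnification ≈ -0.027).

24.7 cm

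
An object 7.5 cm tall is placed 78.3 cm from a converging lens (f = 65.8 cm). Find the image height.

39.5 cm

1/d_i = 1/f − 1/d_o = 1/(65.80) − 1/(78.3) = 0.002426, so d_i = 412.2 cm.
m = −d_i/d_o = -5.264.
|h_i| = |m|·h_o = 5.264 × 7.5 = 39.5 cm. The image is real, inverted and enlarged, on the far side of the lens.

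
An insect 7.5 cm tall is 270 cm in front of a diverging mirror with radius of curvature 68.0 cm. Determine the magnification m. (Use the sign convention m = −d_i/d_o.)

m = +0.112

f = R/2 = 68.0/2 = 34.00 cm; for a diverging mirror, f = -34.00 cm.
1/d_i = 1/f − 1/d_o = 1/(-34.00) − 1/(270) = -0.03312, so d_i = -30.20 cm.
m = −d_i/d_o = −(-30.20)/(270) = +0.112.
The image is virtual, upright and reduced, behind the mirror.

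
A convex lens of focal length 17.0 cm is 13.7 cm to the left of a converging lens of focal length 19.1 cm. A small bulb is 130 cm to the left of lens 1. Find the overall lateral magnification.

m = -0.115

Lens 1: 1/d_i1 = 1/(17.0) − 1/(130) = 0.05113, so d_i1 = 19.56 cm; m₁ = −d_i1/d_o1 = -0.1505.
d_o2 = 13.7 − (19.56) = -5.860 cm (virtual object).
Lens 2: 1/d_i2 = 1/(19.1) − 1/(-5.860) = 0.2230, so d_i2 = 4.484 cm; m₂ = −d_i2/d_o2 = +0.7652.
m = m₁·m₂ = (-0.1505)(+0.7652) = -0.115.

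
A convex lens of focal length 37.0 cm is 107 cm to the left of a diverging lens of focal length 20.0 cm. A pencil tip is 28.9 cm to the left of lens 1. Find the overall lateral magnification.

Lens 1: 1/d_i1 = 1/(37.0) − 1/(28.9) = -0.007575, so d_i1 = -132.0 cm; m₁ = −d_i1/d_o1 = +4.567.
d_o2 = 107 − (-132.0) = 239.0 cm.
f₂ = −20.0 cm (diverging).
Lens 2: 1/d_i2 = 1/(-20.0) − 1/(239.0) = -0.05418, so d_i2 = -18.46 cm; m₂ = −d_i2/d_o2 = +0.07722.
m = m₁·m₂ = (+4.567)(+0.07722) = +0.353.

m = +0.353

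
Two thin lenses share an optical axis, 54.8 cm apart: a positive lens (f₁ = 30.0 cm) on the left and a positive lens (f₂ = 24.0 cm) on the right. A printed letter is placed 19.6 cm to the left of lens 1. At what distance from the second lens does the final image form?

Lens 1: 1/d_i1 = 1/f₁ − 1/d_o1 = 1/(30.0) − 1/(19.6) = -0.01769, so d_i1 = -56.54 cm.
The intermediate image is 56.54 cm to the left of lens 1 (virtual), which is 54.8 − (-56.54) = 111.3 cm to the left of lens 2, so d_o2 = +111.3 cm.
Lens 2: 1/d_i2 = 1/f₂ − 1/d_o2 = 1/(24.0) − 1/(111.3) = 0.03268, so d_i2 = 30.6 cm.
The final image is real, 30.6 cm to the right of lens 2 (overall magnification ≈ -0.79).

30.6 cm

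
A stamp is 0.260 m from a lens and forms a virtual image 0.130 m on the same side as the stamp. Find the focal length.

f = -0.260 m (diverging)

Virtual image ⇒ d_i = −0.130 m.
1/f = 1/d_o + 1/d_i = 1/(0.260) + 1/(-0.130) = -3.846, so f = -0.260 m.
Since f is negative, the lens is diverging.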